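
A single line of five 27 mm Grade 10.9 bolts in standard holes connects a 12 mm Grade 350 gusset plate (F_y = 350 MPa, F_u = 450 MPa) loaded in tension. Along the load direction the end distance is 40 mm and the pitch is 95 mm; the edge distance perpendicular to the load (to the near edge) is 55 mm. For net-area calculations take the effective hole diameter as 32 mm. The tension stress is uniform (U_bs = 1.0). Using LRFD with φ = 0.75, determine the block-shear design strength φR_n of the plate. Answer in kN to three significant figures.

829 kN

Shear plane L_v = 40 + 4·95 = 420 mm; A_gv = 420 × 12 = 5040 mm².
A_nv = (420 − 4.5·32) × 12 = 3312 mm².
A_nt = (55 − 0.5·32) × 12 = 468 mm².
0.6 F_u A_nv = 894.2 kN; 0.6 F_y A_gv = 1058 kN → shear rupture governs the shear term.
R_n = 894.2 + 1.0 × 450 × 468 / 1000 = 1105 kN.
Design strength φR_n = 0.75 × 1105 = 829 kN.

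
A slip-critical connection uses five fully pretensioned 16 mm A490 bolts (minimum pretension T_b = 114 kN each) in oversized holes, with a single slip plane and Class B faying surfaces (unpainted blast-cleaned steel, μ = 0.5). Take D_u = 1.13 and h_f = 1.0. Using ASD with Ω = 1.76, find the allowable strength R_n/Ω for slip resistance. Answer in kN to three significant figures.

183 kN

R_n = μ · D_u · h_f · T_b · n_s · n_b = 0.5 × 1.13 × 1.0 × 114 × 1 × 5 = 322 kN.
Allowable strength R_n/Ω = 322 / 1.76 = 183 kN.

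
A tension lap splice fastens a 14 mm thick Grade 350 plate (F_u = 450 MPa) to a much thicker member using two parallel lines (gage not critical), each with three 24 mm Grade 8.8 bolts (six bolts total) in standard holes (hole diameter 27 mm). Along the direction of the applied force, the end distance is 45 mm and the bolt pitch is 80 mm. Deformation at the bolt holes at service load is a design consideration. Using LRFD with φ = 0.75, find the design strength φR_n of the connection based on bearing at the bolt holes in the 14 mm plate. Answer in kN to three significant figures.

Per bolt r_n = 1.2 l_c t F_u ≤ 2.4 d t F_u; upper limit = 2.4 × 24 × 14 × 450 / 1000 = 362.9 kN.
Edge bolt: l_c = 45 − 27/2 = 31.5 mm → 1.2 × 31.5 × 14 × 450 / 1000 = 238.1 → r_n = 238.1 kN.
Interior bolts: l_c = 80 − 27 = 53 mm → 1.2 × 53 × 14 × 450 / 1000 = 400.7 → r_n = 362.9 kN.
R_n = 2 × 238.1 + 4 × 362.9 = 1928 kN.
Design strength φR_n = 0.75 × 1928 = 1450 kN.

1450 kN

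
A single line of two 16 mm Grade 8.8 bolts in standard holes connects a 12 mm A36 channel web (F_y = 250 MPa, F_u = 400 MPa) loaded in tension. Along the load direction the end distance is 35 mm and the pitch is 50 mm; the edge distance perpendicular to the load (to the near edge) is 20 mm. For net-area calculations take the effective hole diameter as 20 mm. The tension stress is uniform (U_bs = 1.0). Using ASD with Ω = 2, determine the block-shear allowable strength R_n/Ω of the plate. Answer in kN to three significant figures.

100 kN

Shear plane L_v = 35 + 1·50 = 85 mm; A_gv = 85 × 12 = 1020 mm².
A_nv = (85 − 1.5·20) × 12 = 660 mm².
A_nt = (20 − 0.5·20) × 12 = 120 mm².
0.6 F_u A_nv = 158.4 kN; 0.6 F_y A_gv = 153 kN → shear yielding governs the shear term.
R_n = 153 + 1.0 × 400 × 120 / 1000 = 201 kN.
Allowable strength R_n/Ω = 201 / 2 = 100 kN.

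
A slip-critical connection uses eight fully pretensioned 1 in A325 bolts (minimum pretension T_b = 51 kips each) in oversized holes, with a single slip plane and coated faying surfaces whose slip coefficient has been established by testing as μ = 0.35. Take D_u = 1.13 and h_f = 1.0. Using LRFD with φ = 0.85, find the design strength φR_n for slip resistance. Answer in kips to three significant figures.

137 kips

R_n = μ · D_u · h_f · T_b · n_s · n_b = 0.35 × 1.13 × 1.0 × 51 × 1 × 8 = 161.4 kips.
Design strength φR_n = 0.85 × 161.4 = 137 kips.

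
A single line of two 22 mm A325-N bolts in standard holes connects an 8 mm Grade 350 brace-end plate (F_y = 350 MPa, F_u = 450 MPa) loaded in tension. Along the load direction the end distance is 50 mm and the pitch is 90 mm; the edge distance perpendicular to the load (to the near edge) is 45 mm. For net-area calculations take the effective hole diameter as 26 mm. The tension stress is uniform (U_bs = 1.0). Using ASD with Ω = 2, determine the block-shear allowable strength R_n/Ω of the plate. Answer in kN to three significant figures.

167 kN

Shear plane L_v = 50 + 1·90 = 140 mm; A_gv = 140 × 8 = 1120 mm².
A_nv = (140 − 1.5·26) × 8 = 808 mm².
A_nt = (45 − 0.5·26) × 8 = 256 mm².
0.6 F_u A_nv = 218.2 kN; 0.6 F_y A_gv = 235.2 kN → shear rupture governs the shear term.
R_n = 218.2 + 1.0 × 450 × 256 / 1000 = 333.4 kN.
Allowable strength R_n/Ω = 333.4 / 2 = 167 kN.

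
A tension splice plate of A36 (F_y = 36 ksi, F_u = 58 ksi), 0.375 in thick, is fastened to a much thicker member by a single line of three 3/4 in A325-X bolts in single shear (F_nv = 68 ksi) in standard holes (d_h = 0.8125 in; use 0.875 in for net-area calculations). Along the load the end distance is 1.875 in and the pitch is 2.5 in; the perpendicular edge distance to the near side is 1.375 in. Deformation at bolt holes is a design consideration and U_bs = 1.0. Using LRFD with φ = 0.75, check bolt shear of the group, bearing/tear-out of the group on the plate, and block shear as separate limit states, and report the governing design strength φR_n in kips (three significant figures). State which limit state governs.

57.1 kips (block shear governs)

Bolt shear: A_b = π·0.75²/4 = 0.4418 in²; R_n = 68 × 0.4418 × 3 × 1 = 90.12 kips → 0.75 × 90.12 = 67.6 kips.
Bearing: edge l_c = 1.469, r_n = 38.33 kips; interior l_c = 1.688, r_n = 39.15 kips; R_n = 38.33 + 2·39.15 = 116.6 kips → 87.5 kips.
Block shear: A_gv = 2.578, A_nv = 1.758, A_nt = 0.3516 in²; R_n = min(0.6F_uA_nv, 0.6F_yA_gv) + U_bs·F_u·A_nt = 76.08 kips → 57.1 kips.
Block shear governs: 57.1 kips.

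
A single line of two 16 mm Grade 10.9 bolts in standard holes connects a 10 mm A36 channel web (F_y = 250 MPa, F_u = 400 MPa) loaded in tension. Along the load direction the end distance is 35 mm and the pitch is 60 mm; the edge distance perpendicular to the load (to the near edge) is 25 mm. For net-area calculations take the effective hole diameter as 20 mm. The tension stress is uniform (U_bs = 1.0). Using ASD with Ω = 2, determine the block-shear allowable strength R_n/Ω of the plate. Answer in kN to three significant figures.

Shear plane L_v = 35 + 1·60 = 95 mm; A_gv = 95 × 10 = 950 mm².
A_nv = (95 − 1.5·20) × 10 = 650 mm².
A_nt = (25 − 0.5·20) × 10 = 150 mm².
0.6 F_u A_nv = 156 kN; 0.6 F_y A_gv = 142.5 kN → shear yielding governs the shear term.
R_n = 142.5 + 1.0 × 400 × 150 / 1000 = 202.5 kN.
Allowable strength R_n/Ω = 202.5 / 2 = 101 kN.

101 kN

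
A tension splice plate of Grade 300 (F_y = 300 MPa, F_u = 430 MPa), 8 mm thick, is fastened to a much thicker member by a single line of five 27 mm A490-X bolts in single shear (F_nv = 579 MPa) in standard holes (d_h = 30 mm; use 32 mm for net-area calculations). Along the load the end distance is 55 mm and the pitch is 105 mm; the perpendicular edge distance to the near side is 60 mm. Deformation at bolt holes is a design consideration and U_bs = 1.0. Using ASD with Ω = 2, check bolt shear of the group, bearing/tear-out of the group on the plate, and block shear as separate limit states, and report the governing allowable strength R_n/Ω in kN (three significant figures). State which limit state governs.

Bolt shear: A_b = π·27²/4 = 572.6 mm²; R_n = 579 × 572.6 × 5 × 1 / 1000 = 1658 kN → 1658 / 2 = 829 kN.
Bearing: edge l_c = 40, r_n = 165.1 kN; interior l_c = 75, r_n = 222.9 kN; R_n = 165.1 + 4·222.9 = 1057 kN → 528 kN.
Block shear: A_gv = 3800, A_nv = 2648, A_nt = 352 mm²; R_n = min(0.6F_uA_nv, 0.6F_yA_gv) + U_bs·F_u·A_nt = 834.5 kN → 417 kN.
Block shear governs: 417 kN.

417 kN (block shear governs)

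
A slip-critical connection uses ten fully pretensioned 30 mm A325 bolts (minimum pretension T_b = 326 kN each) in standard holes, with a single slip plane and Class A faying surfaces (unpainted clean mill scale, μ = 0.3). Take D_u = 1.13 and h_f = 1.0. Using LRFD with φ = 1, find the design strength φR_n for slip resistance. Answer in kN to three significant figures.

R_n = μ · D_u · h_f · T_b · n_s · n_b = 0.3 × 1.13 × 1.0 × 326 × 1 × 10 = 1105 kN.
Design strength φR_n = 1 × 1105 = 1110 kN.

1110 kN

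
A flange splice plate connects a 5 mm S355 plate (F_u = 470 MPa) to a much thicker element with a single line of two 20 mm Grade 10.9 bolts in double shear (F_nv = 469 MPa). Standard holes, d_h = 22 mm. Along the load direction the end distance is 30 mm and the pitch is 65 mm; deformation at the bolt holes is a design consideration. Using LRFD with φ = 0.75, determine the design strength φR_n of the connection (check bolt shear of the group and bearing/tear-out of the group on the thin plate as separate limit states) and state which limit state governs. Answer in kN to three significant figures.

125 kN (bearing governs)

Bolt shear: A_b = π·20²/4 = 314.2 mm²; R_n = 469 × 314.2 × 2 × 2 / 1000 = 589.4 kN → 0.75 × 589.4 = 442 kN.
Bearing (1.2 l_c t F_u ≤ 2.4 d t F_u): upper limit = 2.4·20·5·470 / 1000 = 112.8 kN.
  Edge l_c = 30 − 22/2 = 19 → r_n = 53.58 kN; interior l_c = 65 − 22 = 43 → r_n = 112.8 kN.
  R_n,bearing = 1·53.58 + 1·112.8 = 166.4 kN → 0.75 × 166.4 = 125 kN.
Bearing governs: 125 kN.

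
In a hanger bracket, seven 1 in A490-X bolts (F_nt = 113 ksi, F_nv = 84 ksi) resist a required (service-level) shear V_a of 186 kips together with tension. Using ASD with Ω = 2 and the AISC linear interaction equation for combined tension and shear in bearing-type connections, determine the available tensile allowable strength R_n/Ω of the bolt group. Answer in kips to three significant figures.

A_b = π·1²/4 = 0.7854 in²; f_rv = 186 / (7 × 0.7854) = 33.83 ksi.
F'_nt = 1.3 F_nt − (Ω F_nt / F_nv) f_rv = 1.3·113 − (2·113/84)·33.83 = 55.88 ksi, capped at F_nt → F'_nt = 55.88 ksi.
R_n = F'_nt · A_b · n = 55.88 × 0.7854 × 7 = 307.2 kips.
Allowable strength R_n/Ω = 307.2 / 2 = 154 kips.

154 kips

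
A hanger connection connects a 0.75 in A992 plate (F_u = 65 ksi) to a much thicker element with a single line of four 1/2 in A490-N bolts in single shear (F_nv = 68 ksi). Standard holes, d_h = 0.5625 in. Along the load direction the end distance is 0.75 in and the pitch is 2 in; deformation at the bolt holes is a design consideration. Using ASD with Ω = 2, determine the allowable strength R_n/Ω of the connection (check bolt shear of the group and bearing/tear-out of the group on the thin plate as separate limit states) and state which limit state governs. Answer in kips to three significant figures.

26.7 kips (bolt shear governs)

Bolt shear: A_b = π·0.5²/4 = 0.1963 in²; R_n = 68 × 0.1963 × 4 × 1 = 53.41 kips → 53.41 / 2 = 26.7 kips.
Bearing (1.2 l_c t F_u ≤ 2.4 d t F_u): upper limit = 2.4·0.5·0.75·65 = 58.5 kips.
  Edge l_c = 0.75 − 0.5625/2 = 0.4688 → r_n = 27.42 kips; interior l_c = 2 − 0.5625 = 1.438 → r_n = 58.5 kips.
  R_n,bearing = 1·27.42 + 3·58.5 = 202.9 kips → 202.9 / 2 = 101 kips.
Bolt shear governs: 26.7 kips.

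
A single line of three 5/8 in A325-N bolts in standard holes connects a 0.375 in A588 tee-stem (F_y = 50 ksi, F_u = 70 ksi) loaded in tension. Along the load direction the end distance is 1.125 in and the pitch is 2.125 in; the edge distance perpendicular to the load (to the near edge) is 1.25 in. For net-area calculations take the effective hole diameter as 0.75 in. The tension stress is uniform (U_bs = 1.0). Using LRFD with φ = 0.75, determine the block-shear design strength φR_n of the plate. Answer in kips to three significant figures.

Shear plane L_v = 1.125 + 2·2.125 = 5.375 in; A_gv = 5.375 × 0.375 = 2.016 in².
A_nv = (5.375 − 2.5·0.75) × 0.375 = 1.312 in².
A_nt = (1.25 − 0.5·0.75) × 0.375 = 0.3281 in².
0.6 F_u A_nv = 55.12 kips; 0.6 F_y A_gv = 60.47 kips → shear rupture governs the shear term.
R_n = 55.12 + 1.0 × 70 × 0.3281 = 78.09 kips.
Design strength φR_n = 0.75 × 78.09 = 58.6 kips.

58.6 kips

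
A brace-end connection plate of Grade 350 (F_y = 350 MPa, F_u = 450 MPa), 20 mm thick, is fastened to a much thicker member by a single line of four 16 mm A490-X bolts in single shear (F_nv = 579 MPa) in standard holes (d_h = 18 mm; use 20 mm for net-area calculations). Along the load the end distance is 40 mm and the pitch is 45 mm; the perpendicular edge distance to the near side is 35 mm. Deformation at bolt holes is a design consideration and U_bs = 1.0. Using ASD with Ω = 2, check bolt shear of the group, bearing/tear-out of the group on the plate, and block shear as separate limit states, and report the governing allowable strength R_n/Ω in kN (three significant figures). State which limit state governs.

233 kN (bolt shear governs)

Bolt shear: A_b = π·16²/4 = 201.1 mm²; R_n = 579 × 201.1 × 4 × 1 / 1000 = 465.7 kN → 465.7 / 2 = 233 kN.
Bearing: edge l_c = 31, r_n = 334.8 kN; interior l_c = 27, r_n = 291.6 kN; R_n = 334.8 + 3·291.6 = 1210 kN → 605 kN.
Block shear: A_gv = 3500, A_nv = 2100, A_nt = 500 mm²; R_n = min(0.6F_uA_nv, 0.6F_yA_gv) + U_bs·F_u·A_nt = 792 kN → 396 kN.
Bolt shear governs: 233 kN.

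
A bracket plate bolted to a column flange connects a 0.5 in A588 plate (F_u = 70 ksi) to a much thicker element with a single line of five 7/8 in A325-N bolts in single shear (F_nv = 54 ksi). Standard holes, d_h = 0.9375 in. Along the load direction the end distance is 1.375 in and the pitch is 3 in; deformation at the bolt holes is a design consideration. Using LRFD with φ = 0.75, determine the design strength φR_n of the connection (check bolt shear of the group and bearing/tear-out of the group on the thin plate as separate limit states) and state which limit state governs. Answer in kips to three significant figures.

Bolt shear: A_b = π·0.875²/4 = 0.6013 in²; R_n = 54 × 0.6013 × 5 × 1 = 162.4 kips → 0.75 × 162.4 = 122 kips.
Bearing (1.2 l_c t F_u ≤ 2.4 d t F_u): upper limit = 2.4·0.875·0.5·70 = 73.5 kips.
  Edge l_c = 1.375 − 0.9375/2 = 0.9062 → r_n = 38.06 kips; interior l_c = 3 − 0.9375 = 2.062 → r_n = 73.5 kips.
  R_n,bearing = 1·38.06 + 4·73.5 = 332.1 kips → 0.75 × 332.1 = 249 kips.
Bolt shear governs: 122 kips.

122 kips (bolt shear governs)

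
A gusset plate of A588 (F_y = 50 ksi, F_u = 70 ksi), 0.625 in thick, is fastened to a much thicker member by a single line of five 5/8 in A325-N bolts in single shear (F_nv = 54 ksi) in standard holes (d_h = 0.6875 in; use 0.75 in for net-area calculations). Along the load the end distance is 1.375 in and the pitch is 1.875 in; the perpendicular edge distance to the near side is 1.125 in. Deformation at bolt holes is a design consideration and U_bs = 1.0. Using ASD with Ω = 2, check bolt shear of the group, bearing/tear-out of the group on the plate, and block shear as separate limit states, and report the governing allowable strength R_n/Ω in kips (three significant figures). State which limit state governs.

Bolt shear: A_b = π·0.625²/4 = 0.3068 in²; R_n = 54 × 0.3068 × 5 × 1 = 82.83 kips → 82.83 / 2 = 41.4 kips.
Bearing: edge l_c = 1.031, r_n = 54.14 kips; interior l_c = 1.188, r_n = 62.34 kips; R_n = 54.14 + 4·62.34 = 303.5 kips → 152 kips.
Block shear: A_gv = 5.547, A_nv = 3.438, A_nt = 0.4688 in²; R_n = min(0.6F_uA_nv, 0.6F_yA_gv) + U_bs·F_u·A_nt = 177.2 kips → 88.6 kips.
Bolt shear governs: 41.4 kips.

41.4 kips (bolt shear governs)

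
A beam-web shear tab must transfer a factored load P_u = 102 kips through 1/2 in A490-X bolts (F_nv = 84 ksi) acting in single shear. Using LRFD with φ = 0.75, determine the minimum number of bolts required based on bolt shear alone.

9 bolts

A_b = π·0.5²/4 = 0.1963 in².
Per-bolt design strength φR_n = 0.75 × 84 × 0.1963 × 1 = 12.37 kips.
n ≥ 102 / 12.37 = 8.246 → use 9 bolts.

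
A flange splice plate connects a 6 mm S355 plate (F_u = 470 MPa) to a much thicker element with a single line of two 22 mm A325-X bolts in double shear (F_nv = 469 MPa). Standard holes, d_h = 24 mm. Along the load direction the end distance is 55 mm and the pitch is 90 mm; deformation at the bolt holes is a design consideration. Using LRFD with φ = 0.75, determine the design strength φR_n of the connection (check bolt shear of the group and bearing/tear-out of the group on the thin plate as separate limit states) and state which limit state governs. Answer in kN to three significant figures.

221 kN (bearing governs)

Bolt shear: A_b = π·22²/4 = 380.1 mm²; R_n = 469 × 380.1 × 2 × 2 / 1000 = 713.1 kN → 0.75 × 713.1 = 535 kN.
Bearing (1.2 l_c t F_u ≤ 2.4 d t F_u): upper limit = 2.4·22·6·470 / 1000 = 148.9 kN.
  Edge l_c = 55 − 24/2 = 43 → r_n = 145.5 kN; interior l_c = 90 − 24 = 66 → r_n = 148.9 kN.
  R_n,bearing = 1·145.5 + 1·148.9 = 294.4 kN → 0.75 × 294.4 = 221 kN.
Bearing governs: 221 kN.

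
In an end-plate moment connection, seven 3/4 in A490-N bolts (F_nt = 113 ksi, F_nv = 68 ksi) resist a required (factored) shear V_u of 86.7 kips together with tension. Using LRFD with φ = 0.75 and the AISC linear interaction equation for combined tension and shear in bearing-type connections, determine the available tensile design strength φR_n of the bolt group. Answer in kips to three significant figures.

A_b = π·0.75²/4 = 0.4418 in²; f_rv = 86.7 / (7 × 0.4418) = 28.04 ksi.
F'_nt = 1.3 F_nt − (F_nt / φF_nv) f_rv = 1.3·113 − (113/(0.75·68))·28.04 = 84.78 ksi, capped at F_nt → F'_nt = 84.78 ksi.
R_n = F'_nt · A_b · n = 84.78 × 0.4418 × 7 = 262.2 kips.
Design strength φR_n = 0.75 × 262.2 = 197 kips.

197 kips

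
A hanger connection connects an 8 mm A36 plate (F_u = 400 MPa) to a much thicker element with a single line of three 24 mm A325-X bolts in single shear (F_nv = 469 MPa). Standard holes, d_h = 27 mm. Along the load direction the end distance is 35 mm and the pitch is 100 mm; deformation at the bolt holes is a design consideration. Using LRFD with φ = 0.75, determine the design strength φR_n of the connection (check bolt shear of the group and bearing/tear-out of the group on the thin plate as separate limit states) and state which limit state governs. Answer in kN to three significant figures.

Bolt shear: A_b = π·24²/4 = 452.4 mm²; R_n = 469 × 452.4 × 3 × 1 / 1000 = 636.5 kN → 0.75 × 636.5 = 477 kN.
Bearing (1.2 l_c t F_u ≤ 2.4 d t F_u): upper limit = 2.4·24·8·400 / 1000 = 184.3 kN.
  Edge l_c = 35 − 27/2 = 21.5 → r_n = 82.56 kN; interior l_c = 100 − 27 = 73 → r_n = 184.3 kN.
  R_n,bearing = 1·82.56 + 2·184.3 = 451.2 kN → 0.75 × 451.2 = 338 kN.
Bearing governs: 338 kN.

338 kN (bearing governs)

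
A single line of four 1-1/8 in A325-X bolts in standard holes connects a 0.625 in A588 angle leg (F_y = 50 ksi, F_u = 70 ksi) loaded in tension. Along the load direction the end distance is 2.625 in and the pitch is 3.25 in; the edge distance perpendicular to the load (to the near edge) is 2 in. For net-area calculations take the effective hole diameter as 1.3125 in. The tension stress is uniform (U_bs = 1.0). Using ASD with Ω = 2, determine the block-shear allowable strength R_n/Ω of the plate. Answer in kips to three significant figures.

Shear plane L_v = 2.625 + 3·3.25 = 12.38 in; A_gv = 12.38 × 0.625 = 7.734 in².
A_nv = (12.38 − 3.5·1.3125) × 0.625 = 4.863 in².
A_nt = (2 − 0.5·1.3125) × 0.625 = 0.8398 in².
0.6 F_u A_nv = 204.3 kips; 0.6 F_y A_gv = 232 kips → shear rupture governs the shear term.
R_n = 204.3 + 1.0 × 70 × 0.8398 = 263 kips.
Allowable strength R_n/Ω = 263 / 2 = 132 kips.

132 kips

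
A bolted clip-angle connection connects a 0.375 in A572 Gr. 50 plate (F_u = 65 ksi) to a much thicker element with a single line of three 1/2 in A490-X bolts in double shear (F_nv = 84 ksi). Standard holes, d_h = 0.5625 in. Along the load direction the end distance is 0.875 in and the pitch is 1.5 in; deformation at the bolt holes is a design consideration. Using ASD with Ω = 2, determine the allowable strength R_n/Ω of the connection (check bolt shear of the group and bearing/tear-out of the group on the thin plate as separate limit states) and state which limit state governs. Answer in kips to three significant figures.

36.1 kips (bearing governs)

Bolt shear: A_b = π·0.5²/4 = 0.1963 in²; R_n = 84 × 0.1963 × 3 × 2 = 98.96 kips → 98.96 / 2 = 49.5 kips.
Bearing (1.2 l_c t F_u ≤ 2.4 d t F_u): upper limit = 2.4·0.5·0.375·65 = 29.25 kips.
  Edge l_c = 0.875 − 0.5625/2 = 0.5938 → r_n = 17.37 kips; interior l_c = 1.5 − 0.5625 = 0.9375 → r_n = 27.42 kips.
  R_n,bearing = 1·17.37 + 2·27.42 = 72.21 kips → 72.21 / 2 = 36.1 kips.
Bearing governs: 36.1 kips.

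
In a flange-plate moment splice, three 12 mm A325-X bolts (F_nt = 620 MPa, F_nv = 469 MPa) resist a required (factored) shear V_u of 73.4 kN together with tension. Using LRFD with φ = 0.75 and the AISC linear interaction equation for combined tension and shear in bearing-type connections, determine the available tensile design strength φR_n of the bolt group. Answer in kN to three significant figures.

108 kN

A_b = π·12²/4 = 113.1 mm²; f_rv = 73.4 × 1000 / (3 × 113.1) = 216.3 MPa.
F'_nt = 1.3 F_nt − (F_nt / φF_nv) f_rv = 1.3·620 − (620/(0.75·469))·216.3 = 424.7 MPa, capped at F_nt → F'_nt = 424.7 MPa.
R_n = F'_nt · A_b · n = 424.7 × 113.1 × 3 / 1000 = 144.1 kN.
Design strength φR_n = 0.75 × 144.1 = 108 kN.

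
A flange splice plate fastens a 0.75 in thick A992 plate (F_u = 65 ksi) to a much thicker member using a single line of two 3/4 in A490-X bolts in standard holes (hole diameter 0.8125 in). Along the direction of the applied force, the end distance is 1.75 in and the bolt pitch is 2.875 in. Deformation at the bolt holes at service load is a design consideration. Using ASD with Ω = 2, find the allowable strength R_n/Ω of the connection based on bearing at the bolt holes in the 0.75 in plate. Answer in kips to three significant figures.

Per bolt r_n = 1.2 l_c t F_u ≤ 2.4 d t F_u; upper limit = 2.4 × 0.75 × 0.75 × 65 = 87.75 kips.
Edge bolt: l_c = 1.75 − 0.8125/2 = 1.344 in → 1.2 × 1.344 × 0.75 × 65 = 78.61 → r_n = 78.61 kips.
Interior bolts: l_c = 2.875 − 0.8125 = 2.062 in → 1.2 × 2.062 × 0.75 × 65 = 120.7 → r_n = 87.75 kips.
R_n = 1 × 78.61 + 1 × 87.75 = 166.4 kips.
Allowable strength R_n/Ω = 166.4 / 2 = 83.2 kips.

83.2 kips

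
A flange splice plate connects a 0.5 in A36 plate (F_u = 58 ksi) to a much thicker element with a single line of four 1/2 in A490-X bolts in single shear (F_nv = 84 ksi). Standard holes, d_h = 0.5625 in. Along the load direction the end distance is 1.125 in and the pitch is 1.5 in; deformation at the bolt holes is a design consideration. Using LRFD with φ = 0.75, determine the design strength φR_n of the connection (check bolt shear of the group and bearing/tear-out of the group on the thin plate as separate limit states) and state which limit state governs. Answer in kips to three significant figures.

Bolt shear: A_b = π·0.5²/4 = 0.1963 in²; R_n = 84 × 0.1963 × 4 × 1 = 65.97 kips → 0.75 × 65.97 = 49.5 kips.
Bearing (1.2 l_c t F_u ≤ 2.4 d t F_u): upper limit = 2.4·0.5·0.5·58 = 34.8 kips.
  Edge l_c = 1.125 − 0.5625/2 = 0.8438 → r_n = 29.36 kips; interior l_c = 1.5 − 0.5625 = 0.9375 → r_n = 32.62 kips.
  R_n,bearing = 1·29.36 + 3·32.62 = 127.2 kips → 0.75 × 127.2 = 95.4 kips.
Bolt shear governs: 49.5 kips.

49.5 kips (bolt shear governs)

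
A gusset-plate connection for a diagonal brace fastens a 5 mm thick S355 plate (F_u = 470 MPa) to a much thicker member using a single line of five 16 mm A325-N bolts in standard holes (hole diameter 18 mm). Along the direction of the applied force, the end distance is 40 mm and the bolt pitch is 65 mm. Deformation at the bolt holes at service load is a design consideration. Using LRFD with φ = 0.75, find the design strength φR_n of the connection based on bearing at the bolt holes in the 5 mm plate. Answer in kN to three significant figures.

Per bolt r_n = 1.2 l_c t F_u ≤ 2.4 d t F_u; upper limit = 2.4 × 16 × 5 × 470 / 1000 = 90.24 kN.
Edge bolt: l_c = 40 − 18/2 = 31 mm → 1.2 × 31 × 5 × 470 / 1000 = 87.42 → r_n = 87.42 kN.
Interior bolts: l_c = 65 − 18 = 47 mm → 1.2 × 47 × 5 × 470 / 1000 = 132.5 → r_n = 90.24 kN.
R_n = 1 × 87.42 + 4 × 90.24 = 448.4 kN.
Design strength φR_n = 0.75 × 448.4 = 336 kN.

336 kN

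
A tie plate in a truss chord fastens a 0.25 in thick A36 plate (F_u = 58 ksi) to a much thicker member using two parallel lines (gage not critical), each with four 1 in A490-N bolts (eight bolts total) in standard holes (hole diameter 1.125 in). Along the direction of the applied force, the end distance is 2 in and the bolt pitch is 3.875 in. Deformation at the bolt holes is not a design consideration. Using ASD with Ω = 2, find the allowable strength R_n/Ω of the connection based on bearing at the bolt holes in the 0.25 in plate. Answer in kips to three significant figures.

162 kips

Per bolt r_n = 1.5 l_c t F_u ≤ 3.0 d t F_u; upper limit = 3.0 × 1 × 0.25 × 58 = 43.5 kips.
Edge bolt: l_c = 2 − 1.125/2 = 1.438 in → 1.5 × 1.438 × 0.25 × 58 = 31.27 → r_n = 31.27 kips.
Interior bolts: l_c = 3.875 − 1.125 = 2.75 in → 1.5 × 2.75 × 0.25 × 58 = 59.81 → r_n = 43.5 kips.
R_n = 2 × 31.27 + 6 × 43.5 = 323.5 kips.
Allowable strength R_n/Ω = 323.5 / 2 = 162 kips.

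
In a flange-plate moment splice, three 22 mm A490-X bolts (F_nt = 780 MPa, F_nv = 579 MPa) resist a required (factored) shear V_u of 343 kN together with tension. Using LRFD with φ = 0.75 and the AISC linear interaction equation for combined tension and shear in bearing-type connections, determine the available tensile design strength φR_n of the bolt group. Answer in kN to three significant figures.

405 kN

A_b = π·22²/4 = 380.1 mm²; f_rv = 343 × 1000 / (3 × 380.1) = 300.8 MPa.
F'_nt = 1.3 F_nt − (F_nt / φF_nv) f_rv = 1.3·780 − (780/(0.75·579))·300.8 = 473.8 MPa, capped at F_nt → F'_nt = 473.8 MPa.
R_n = F'_nt · A_b · n = 473.8 × 380.1 × 3 / 1000 = 540.3 kN.
Design strength φR_n = 0.75 × 540.3 = 405 kN.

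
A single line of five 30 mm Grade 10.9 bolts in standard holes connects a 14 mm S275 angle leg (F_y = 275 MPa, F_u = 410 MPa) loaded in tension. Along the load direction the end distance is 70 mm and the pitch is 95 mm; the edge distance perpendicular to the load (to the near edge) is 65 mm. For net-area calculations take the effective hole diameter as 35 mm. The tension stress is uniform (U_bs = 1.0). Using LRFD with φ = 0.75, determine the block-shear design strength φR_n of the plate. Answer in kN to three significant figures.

Shear plane L_v = 70 + 4·95 = 450 mm; A_gv = 450 × 14 = 6300 mm².
A_nv = (450 − 4.5·35) × 14 = 4095 mm².
A_nt = (65 − 0.5·35) × 14 = 665 mm².
0.6 F_u A_nv = 1007 kN; 0.6 F_y A_gv = 1040 kN → shear rupture governs the shear term.
R_n = 1007 + 1.0 × 410 × 665 / 1000 = 1280 kN.
Design strength φR_n = 0.75 × 1280 = 960 kN.

960 kN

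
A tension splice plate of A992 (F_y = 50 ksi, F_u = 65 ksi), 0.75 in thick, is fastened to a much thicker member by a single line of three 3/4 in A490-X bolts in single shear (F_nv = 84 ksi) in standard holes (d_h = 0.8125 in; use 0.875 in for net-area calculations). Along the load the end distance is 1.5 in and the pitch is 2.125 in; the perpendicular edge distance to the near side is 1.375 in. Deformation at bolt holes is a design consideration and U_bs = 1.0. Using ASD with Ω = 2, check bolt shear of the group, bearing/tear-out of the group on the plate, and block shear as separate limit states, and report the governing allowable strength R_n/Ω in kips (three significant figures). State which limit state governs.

Bolt shear: A_b = π·0.75²/4 = 0.4418 in²; R_n = 84 × 0.4418 × 3 × 1 = 111.3 kips → 111.3 / 2 = 55.7 kips.
Bearing: edge l_c = 1.094, r_n = 63.98 kips; interior l_c = 1.312, r_n = 76.78 kips; R_n = 63.98 + 2·76.78 = 217.5 kips → 109 kips.
Block shear: A_gv = 4.312, A_nv = 2.672, A_nt = 0.7031 in²; R_n = min(0.6F_uA_nv, 0.6F_yA_gv) + U_bs·F_u·A_nt = 149.9 kips → 75 kips.
Bolt shear governs: 55.7 kips.

55.7 kips (bolt shear governs)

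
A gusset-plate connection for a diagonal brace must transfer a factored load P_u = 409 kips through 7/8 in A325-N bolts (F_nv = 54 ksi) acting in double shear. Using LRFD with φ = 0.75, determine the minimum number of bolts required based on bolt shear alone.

A_b = π·0.875²/4 = 0.6013 in².
Per-bolt design strength φR_n = 0.75 × 54 × 0.6013 × 2 = 48.71 kips.
n ≥ 409 / 48.71 = 8.397 → use 9 bolts.

9 bolts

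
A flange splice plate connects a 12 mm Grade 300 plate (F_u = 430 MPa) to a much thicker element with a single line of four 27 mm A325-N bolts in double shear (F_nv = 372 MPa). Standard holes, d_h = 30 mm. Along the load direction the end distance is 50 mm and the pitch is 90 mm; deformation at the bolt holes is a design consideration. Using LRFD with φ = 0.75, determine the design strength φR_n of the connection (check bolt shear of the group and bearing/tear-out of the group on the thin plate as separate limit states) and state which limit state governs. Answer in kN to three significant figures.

Bolt shear: A_b = π·27²/4 = 572.6 mm²; R_n = 372 × 572.6 × 4 × 2 / 1000 = 1704 kN → 0.75 × 1704 = 1280 kN.
Bearing (1.2 l_c t F_u ≤ 2.4 d t F_u): upper limit = 2.4·27·12·430 / 1000 = 334.4 kN.
  Edge l_c = 50 − 30/2 = 35 → r_n = 216.7 kN; interior l_c = 90 − 30 = 60 → r_n = 334.4 kN.
  R_n,bearing = 1·216.7 + 3·334.4 = 1220 kN → 0.75 × 1220 = 915 kN.
Bearing governs: 915 kN.

915 kN (bearing governs)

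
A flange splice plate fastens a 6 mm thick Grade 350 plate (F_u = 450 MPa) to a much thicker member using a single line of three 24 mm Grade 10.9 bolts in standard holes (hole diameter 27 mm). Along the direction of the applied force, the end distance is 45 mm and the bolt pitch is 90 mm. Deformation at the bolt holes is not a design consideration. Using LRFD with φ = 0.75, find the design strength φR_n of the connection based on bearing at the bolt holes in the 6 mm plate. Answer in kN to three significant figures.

387 kN

Per bolt r_n = 1.5 l_c t F_u ≤ 3.0 d t F_u; upper limit = 3.0 × 24 × 6 × 450 / 1000 = 194.4 kN.
Edge bolt: l_c = 45 − 27/2 = 31.5 mm → 1.5 × 31.5 × 6 × 450 / 1000 = 127.6 → r_n = 127.6 kN.
Interior bolts: l_c = 90 − 27 = 63 mm → 1.5 × 63 × 6 × 450 / 1000 = 255.2 → r_n = 194.4 kN.
R_n = 1 × 127.6 + 2 × 194.4 = 516.4 kN.
Design strength φR_n = 0.75 × 516.4 = 387 kN.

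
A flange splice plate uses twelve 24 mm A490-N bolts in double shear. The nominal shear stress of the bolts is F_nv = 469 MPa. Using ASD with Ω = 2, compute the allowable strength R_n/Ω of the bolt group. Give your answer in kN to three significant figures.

2550 kN

A_b = π × 24² / 4 = 452.4 mm².
R_n = F_nv · A_b · n · n_s = 469 × 452.4 × 12 × 2 / 1000 = 5092 kN.
Allowable strength R_n/Ω = 5092 / 2 = 2550 kN.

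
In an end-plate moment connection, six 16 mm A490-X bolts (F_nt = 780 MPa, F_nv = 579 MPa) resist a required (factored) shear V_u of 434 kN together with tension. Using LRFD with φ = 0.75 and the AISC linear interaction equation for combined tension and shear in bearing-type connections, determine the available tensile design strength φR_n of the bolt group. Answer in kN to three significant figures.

A_b = π·16²/4 = 201.1 mm²; f_rv = 434 × 1000 / (6 × 201.1) = 359.8 MPa.
F'_nt = 1.3 F_nt − (F_nt / φF_nv) f_rv = 1.3·780 − (780/(0.75·579))·359.8 = 367.8 MPa, capped at F_nt → F'_nt = 367.8 MPa.
R_n = F'_nt · A_b · n = 367.8 × 201.1 × 6 / 1000 = 443.7 kN.
Design strength φR_n = 0.75 × 443.7 = 333 kN.

333 kN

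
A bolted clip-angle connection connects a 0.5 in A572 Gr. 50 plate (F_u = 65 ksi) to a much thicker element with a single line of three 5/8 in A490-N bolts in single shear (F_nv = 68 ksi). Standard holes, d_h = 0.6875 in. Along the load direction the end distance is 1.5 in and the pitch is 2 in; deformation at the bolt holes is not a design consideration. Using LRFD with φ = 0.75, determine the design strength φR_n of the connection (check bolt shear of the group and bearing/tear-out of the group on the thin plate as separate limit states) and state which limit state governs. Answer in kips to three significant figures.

46.9 kips (bolt shear governs)

Bolt shear: A_b = π·0.625²/4 = 0.3068 in²; R_n = 68 × 0.3068 × 3 × 1 = 62.59 kips → 0.75 × 62.59 = 46.9 kips.
Bearing (1.5 l_c t F_u ≤ 3.0 d t F_u): upper limit = 3.0·0.625·0.5·65 = 60.94 kips.
  Edge l_c = 1.5 − 0.6875/2 = 1.156 → r_n = 56.37 kips; interior l_c = 2 − 0.6875 = 1.312 → r_n = 60.94 kips.
  R_n,bearing = 1·56.37 + 2·60.94 = 178.2 kips → 0.75 × 178.2 = 134 kips.
Bolt shear governs: 46.9 kips.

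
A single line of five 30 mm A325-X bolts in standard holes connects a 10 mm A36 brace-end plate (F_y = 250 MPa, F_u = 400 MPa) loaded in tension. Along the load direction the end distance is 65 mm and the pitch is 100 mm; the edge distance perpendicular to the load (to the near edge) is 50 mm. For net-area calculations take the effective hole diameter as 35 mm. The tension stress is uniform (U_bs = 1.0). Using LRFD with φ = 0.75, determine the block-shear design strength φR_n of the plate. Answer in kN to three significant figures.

Shear plane L_v = 65 + 4·100 = 465 mm; A_gv = 465 × 10 = 4650 mm².
A_nv = (465 − 4.5·35) × 10 = 3075 mm².
A_nt = (50 − 0.5·35) × 10 = 325 mm².
0.6 F_u A_nv = 738 kN; 0.6 F_y A_gv = 697.5 kN → shear yielding governs the shear term.
R_n = 697.5 + 1.0 × 400 × 325 / 1000 = 827.5 kN.
Design strength φR_n = 0.75 × 827.5 = 621 kN.

621 kN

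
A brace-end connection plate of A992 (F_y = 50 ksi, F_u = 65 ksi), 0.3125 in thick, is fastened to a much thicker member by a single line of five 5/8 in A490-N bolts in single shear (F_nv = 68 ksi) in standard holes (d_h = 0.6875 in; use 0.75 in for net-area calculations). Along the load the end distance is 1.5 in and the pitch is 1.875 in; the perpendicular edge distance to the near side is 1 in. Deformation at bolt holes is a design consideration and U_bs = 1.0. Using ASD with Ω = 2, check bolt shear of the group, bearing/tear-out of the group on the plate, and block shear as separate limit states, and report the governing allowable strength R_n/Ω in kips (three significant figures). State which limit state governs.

Bolt shear: A_b = π·0.625²/4 = 0.3068 in²; R_n = 68 × 0.3068 × 5 × 1 = 104.3 kips → 104.3 / 2 = 52.2 kips.
Bearing: edge l_c = 1.156, r_n = 28.18 kips; interior l_c = 1.188, r_n = 28.95 kips; R_n = 28.18 + 4·28.95 = 144 kips → 72 kips.
Block shear: A_gv = 2.812, A_nv = 1.758, A_nt = 0.1953 in²; R_n = min(0.6F_uA_nv, 0.6F_yA_gv) + U_bs·F_u·A_nt = 81.25 kips → 40.6 kips.
Block shear governs: 40.6 kips.

40.6 kips (block shear governs)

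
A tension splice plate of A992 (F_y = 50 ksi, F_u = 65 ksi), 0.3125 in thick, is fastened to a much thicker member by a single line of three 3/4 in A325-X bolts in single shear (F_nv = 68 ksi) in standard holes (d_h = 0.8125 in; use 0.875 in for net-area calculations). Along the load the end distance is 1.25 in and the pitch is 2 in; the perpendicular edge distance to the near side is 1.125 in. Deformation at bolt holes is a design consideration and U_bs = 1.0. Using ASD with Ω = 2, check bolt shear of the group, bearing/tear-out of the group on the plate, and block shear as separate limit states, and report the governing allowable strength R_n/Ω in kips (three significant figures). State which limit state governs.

Bolt shear: A_b = π·0.75²/4 = 0.4418 in²; R_n = 68 × 0.4418 × 3 × 1 = 90.12 kips → 90.12 / 2 = 45.1 kips.
Bearing: edge l_c = 0.8438, r_n = 20.57 kips; interior l_c = 1.188, r_n = 28.95 kips; R_n = 20.57 + 2·28.95 = 78.46 kips → 39.2 kips.
Block shear: A_gv = 1.641, A_nv = 0.957, A_nt = 0.2148 in²; R_n = min(0.6F_uA_nv, 0.6F_yA_gv) + U_bs·F_u·A_nt = 51.29 kips → 25.6 kips.
Block shear governs: 25.6 kips.

25.6 kips (block shear governs)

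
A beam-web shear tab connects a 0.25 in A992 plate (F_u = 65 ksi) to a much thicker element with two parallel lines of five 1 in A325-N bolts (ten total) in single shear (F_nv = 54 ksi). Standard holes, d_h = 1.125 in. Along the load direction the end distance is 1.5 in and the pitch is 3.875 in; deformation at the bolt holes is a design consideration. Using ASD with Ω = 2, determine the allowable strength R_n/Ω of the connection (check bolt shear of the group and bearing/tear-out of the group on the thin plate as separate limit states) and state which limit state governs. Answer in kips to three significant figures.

174 kips (bearing governs)

Bolt shear: A_b = π·1²/4 = 0.7854 in²; R_n = 54 × 0.7854 × 10 × 1 = 424.1 kips → 424.1 / 2 = 212 kips.
Bearing (1.2 l_c t F_u ≤ 2.4 d t F_u): upper limit = 2.4·1·0.25·65 = 39 kips.
  Edge l_c = 1.5 − 1.125/2 = 0.9375 → r_n = 18.28 kips; interior l_c = 3.875 − 1.125 = 2.75 → r_n = 39 kips.
  R_n,bearing = 2·18.28 + 8·39 = 348.6 kips → 348.6 / 2 = 174 kips.
Bearing governs: 174 kips.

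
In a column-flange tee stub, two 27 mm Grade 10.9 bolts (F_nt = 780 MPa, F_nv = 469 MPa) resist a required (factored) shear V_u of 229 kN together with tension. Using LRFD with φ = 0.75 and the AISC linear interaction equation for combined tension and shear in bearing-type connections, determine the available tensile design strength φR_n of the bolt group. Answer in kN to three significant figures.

490 kN

A_b = π·27²/4 = 572.6 mm²; f_rv = 229 × 1000 / (2 × 572.6) = 200 MPa.
F'_nt = 1.3 F_nt − (F_nt / φF_nv) f_rv = 1.3·780 − (780/(0.75·469))·200 = 570.5 MPa, capped at F_nt → F'_nt = 570.5 MPa.
R_n = F'_nt · A_b · n = 570.5 × 572.6 × 2 / 1000 = 653.3 kN.
Design strength φR_n = 0.75 × 653.3 = 490 kN.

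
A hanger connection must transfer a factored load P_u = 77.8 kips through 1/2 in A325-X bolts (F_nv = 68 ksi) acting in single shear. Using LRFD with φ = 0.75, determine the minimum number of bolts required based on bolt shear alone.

A_b = π·0.5²/4 = 0.1963 in².
Per-bolt design strength φR_n = 0.75 × 68 × 0.1963 × 1 = 10.01 kips.
n ≥ 77.8 / 10.01 = 7.769 → use 8 bolts.

8 bolts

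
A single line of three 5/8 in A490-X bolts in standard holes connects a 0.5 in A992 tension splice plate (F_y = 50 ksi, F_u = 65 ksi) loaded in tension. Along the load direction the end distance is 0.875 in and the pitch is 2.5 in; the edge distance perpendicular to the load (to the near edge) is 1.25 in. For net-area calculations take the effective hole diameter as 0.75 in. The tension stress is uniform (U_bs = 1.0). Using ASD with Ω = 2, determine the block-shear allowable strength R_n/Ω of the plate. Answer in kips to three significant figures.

53.2 kips

Shear plane L_v = 0.875 + 2·2.5 = 5.875 in; A_gv = 5.875 × 0.5 = 2.938 in².
A_nv = (5.875 − 2.5·0.75) × 0.5 = 2 in².
A_nt = (1.25 − 0.5·0.75) × 0.5 = 0.4375 in².
0.6 F_u A_nv = 78 kips; 0.6 F_y A_gv = 88.12 kips → shear rupture governs the shear term.
R_n = 78 + 1.0 × 65 × 0.4375 = 106.4 kips.
Allowable strength R_n/Ω = 106.4 / 2 = 53.2 kips.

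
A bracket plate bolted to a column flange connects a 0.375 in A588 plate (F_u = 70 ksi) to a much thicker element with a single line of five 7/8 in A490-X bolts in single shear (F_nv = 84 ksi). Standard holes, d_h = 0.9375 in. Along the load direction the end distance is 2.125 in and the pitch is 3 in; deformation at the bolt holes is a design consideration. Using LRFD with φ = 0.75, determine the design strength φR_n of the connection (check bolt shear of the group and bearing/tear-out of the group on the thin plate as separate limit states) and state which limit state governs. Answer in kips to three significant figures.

Bolt shear: A_b = π·0.875²/4 = 0.6013 in²; R_n = 84 × 0.6013 × 5 × 1 = 252.6 kips → 0.75 × 252.6 = 189 kips.
Bearing (1.2 l_c t F_u ≤ 2.4 d t F_u): upper limit = 2.4·0.875·0.375·70 = 55.13 kips.
  Edge l_c = 2.125 − 0.9375/2 = 1.656 → r_n = 52.17 kips; interior l_c = 3 − 0.9375 = 2.062 → r_n = 55.13 kips.
  R_n,bearing = 1·52.17 + 4·55.13 = 272.7 kips → 0.75 × 272.7 = 205 kips.
Bolt shear governs: 189 kips.

189 kips (bolt shear governs)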